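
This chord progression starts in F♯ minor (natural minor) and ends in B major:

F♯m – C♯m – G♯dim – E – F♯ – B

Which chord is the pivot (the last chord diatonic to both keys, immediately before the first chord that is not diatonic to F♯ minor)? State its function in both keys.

E — VII in F♯ minor, IV in B major

Chords diatonic to F♯ minor: F♯m, G♯dim, A, Bm, C♯m, D, E.
Reading the progression, the first chord not in that set is F♯, so the modulation leaves F♯ minor there.
The chord immediately before F♯ is E, which is diatonic to both keys: VII in F♯ minor and IV in B major.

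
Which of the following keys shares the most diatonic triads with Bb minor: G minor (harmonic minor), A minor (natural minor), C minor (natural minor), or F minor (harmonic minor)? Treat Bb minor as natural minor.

Triads of Bb minor (natural minor): Bb minor (i), C diminished (ii°), Db major (III), Eb minor (iv), F minor (v), Gb major (VI), Ab major (VII).
G minor (harmonic minor) shares 0: none.
A minor (natural minor) shares 0: none.
C minor (natural minor) shares 2: Fm, Ab.
F minor (harmonic minor) shares 3: Bbm, Db, Fm.
The most common triads (3) are shared with F minor.

F minor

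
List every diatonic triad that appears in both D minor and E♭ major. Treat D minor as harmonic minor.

Triads in D minor (harmonic minor): Dm (i), Edim (ii°), Faug (III+), Gm (iv), A (V), B♭ (VI), C♯dim (vii°).
Triads in E♭ major: E♭ (I), Fm (ii), Gm (iii), A♭ (IV), B♭ (V), Cm (vi), Ddim (vii°).
Shared triads with their functions: Gm (iv in D minor, iii in E♭ major); B♭ (VI in D minor, V in E♭ major).

Gm, B♭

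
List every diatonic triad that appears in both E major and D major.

F#m, A

Triads in E major: E (I), F#m (ii), G#m (iii), A (IV), B (V), C#m (vi), D#dim (vii°).
Triads in D major: D (I), Em (ii), F#m (iii), G (IV), A (V), Bm (vi), C#dim (vii°).
Shared triads with their functions: F#m (ii in E major, iii in D major); A (IV in E major, V in D major).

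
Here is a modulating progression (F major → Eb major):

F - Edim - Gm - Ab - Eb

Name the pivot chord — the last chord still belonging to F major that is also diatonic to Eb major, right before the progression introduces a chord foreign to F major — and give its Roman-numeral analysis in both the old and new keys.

Gm — ii in F major, iii in Eb major

Chords diatonic to F major: F, Gm, Am, Bb, C, Dm, Edim.
Reading the progression, the first chord not in that set is Ab, so the modulation leaves F major there.
The chord immediately before Ab is Gm, which is diatonic to both keys: ii in F major and iii in Eb major.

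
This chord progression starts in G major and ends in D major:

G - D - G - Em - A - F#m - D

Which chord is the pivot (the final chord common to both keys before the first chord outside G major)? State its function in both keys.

Chords diatonic to G major: G, Am, Bm, C, D, Em, F#dim.
Reading the progression, the first chord not in that set is A, so the modulation leaves G major there.
The chord immediately before A is Em, which is diatonic to both keys: vi in G major and ii in D major.

Em — vi in G major, ii in D major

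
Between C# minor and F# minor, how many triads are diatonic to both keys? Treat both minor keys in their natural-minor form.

4

Diatonic triads of C# minor (natural minor): C# minor (i), D# diminished (ii°), E major (III), F# minor (iv), G# minor (v), A major (VI), B major (VII).
Diatonic triads of F# minor (natural minor): F# minor (i), G# diminished (ii°), A major (III), B minor (iv), C# minor (v), D major (VI), E major (VII).
Matching root and quality in both lists: C# minor, E major, F# minor, A major.
That gives 4 common triads.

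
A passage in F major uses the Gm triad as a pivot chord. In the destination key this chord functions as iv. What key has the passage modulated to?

D minor

The numeral iv denotes a minor triad on scale degree 4. With G on degree 4, the tonic of the new key is D.
Degree 4 carries a minor triad in minor keys, so the destination is D minor.
Check: the diatonic triads of D minor (natural minor) are Dm (i), Edim (ii°), F (III), Gm (iv), Am (v), Bb (VI), C (VII) — Gm is indeed iv.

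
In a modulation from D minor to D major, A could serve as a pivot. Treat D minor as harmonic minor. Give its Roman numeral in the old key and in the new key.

V in D minor; V in D major

The scale of D minor (harmonic minor) is D E F G A Bb C#; A is degree 5, and the triad built there (A-C#-E) is major, so it is V.
The scale of D major is D E F# G A B C#; A is degree 5, and the triad built there (A-C#-E) is major, so it is V.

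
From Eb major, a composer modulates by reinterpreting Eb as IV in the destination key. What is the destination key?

The numeral IV denotes a major triad on scale degree 4. With Eb on degree 4, the tonic of the new key is Bb.
Degree 4 carries a major triad in major keys, so the destination is Bb major.
Check: the diatonic triads of Bb major are Bb (I), Cm (ii), Dm (iii), Eb (IV), F (V), Gm (vi), Adim (vii°) — Eb is indeed IV.

Bb major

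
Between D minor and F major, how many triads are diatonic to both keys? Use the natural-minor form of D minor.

7

Diatonic triads of D minor (natural minor): D minor (i), E diminished (ii°), F major (III), G minor (iv), A minor (v), Bb major (VI), C major (VII).
Diatonic triads of F major: F major (I), G minor (ii), A minor (iii), Bb major (IV), C major (V), D minor (vi), E diminished (vii°).
Matching root and quality in both lists: D minor, E diminished, F major, G minor, A minor, Bb major, C major.
That gives 7 common triads.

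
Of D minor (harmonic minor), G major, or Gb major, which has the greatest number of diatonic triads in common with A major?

G major

Triads of A major: A (I), Bm (ii), C#m (iii), D (IV), E (V), F#m (vi), G#dim (vii°).
D minor (harmonic minor) shares 1: A.
G major shares 2: Bm, D.
Gb major shares 0: none.
The most common triads (2) are shared with G major.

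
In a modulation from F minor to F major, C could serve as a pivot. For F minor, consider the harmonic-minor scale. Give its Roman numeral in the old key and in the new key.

V in F minor; V in F major

The scale of F minor (harmonic minor) is F G A♭ B♭ C D♭ E; C is degree 5, and the triad built there (C-E-G) is major, so it is V.
The scale of F major is F G A B♭ C D E; C is degree 5, and the triad built there (C-E-G) is major, so it is V.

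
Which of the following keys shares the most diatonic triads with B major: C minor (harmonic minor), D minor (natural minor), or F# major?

Triads of B major: B (I), C#m (ii), D#m (iii), E (IV), F# (V), G#m (vi), A#dim (vii°).
C minor (harmonic minor) shares 0: none.
D minor (natural minor) shares 0: none.
F# major shares 4: B, D#m, F#, G#m.
The most common triads (4) are shared with F# major.

F# major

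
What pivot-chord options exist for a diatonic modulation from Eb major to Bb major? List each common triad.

Triads in Eb major: Eb major (I), F minor (ii), G minor (iii), Ab major (IV), Bb major (V), C minor (vi), D diminished (vii°).
Triads in Bb major: Bb major (I), C minor (ii), D minor (iii), Eb major (IV), F major (V), G minor (vi), A diminished (vii°).
Shared triads with their functions: Eb major (I in Eb major, IV in Bb major); G minor (iii in Eb major, vi in Bb major); Bb major (V in Eb major, I in Bb major); C minor (vi in Eb major, ii in Bb major).

Eb, Gm, Bb, Cm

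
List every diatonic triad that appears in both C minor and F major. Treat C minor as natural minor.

Triads in C minor (natural minor): C minor (i), D diminished (ii°), Eb major (III), F minor (iv), G minor (v), Ab major (VI), Bb major (VII).
Triads in F major: F major (I), G minor (ii), A minor (iii), Bb major (IV), C major (V), D minor (vi), E diminished (vii°).
Shared triads with their functions: G minor (v in C minor, ii in F major); Bb major (VII in C minor, IV in F major).

Gm, Bb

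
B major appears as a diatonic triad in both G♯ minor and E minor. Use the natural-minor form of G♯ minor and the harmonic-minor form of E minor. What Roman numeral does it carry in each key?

III in G♯ minor; V in E minor

The scale of G♯ minor (natural minor) is G♯ A♯ B C♯ D♯ E F♯; B is degree 3, and the triad built there (B-D♯-F♯) is major, so it is III.
The scale of E minor (harmonic minor) is E F♯ G A B C D♯; B is degree 5, and the triad built there (B-D♯-F♯) is major, so it is V.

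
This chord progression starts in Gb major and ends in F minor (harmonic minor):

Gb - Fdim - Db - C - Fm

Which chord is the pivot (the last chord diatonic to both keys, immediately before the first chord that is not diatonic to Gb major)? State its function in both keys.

Chords diatonic to Gb major: Gb, Abm, Bbm, Cb, Db, Ebm, Fdim.
Reading the progression, the first chord not in that set is C, so the modulation leaves Gb major there.
The chord immediately before C is Db, which is diatonic to both keys: V in Gb major and VI in F minor.

Db — V in Gb major, VI in F minor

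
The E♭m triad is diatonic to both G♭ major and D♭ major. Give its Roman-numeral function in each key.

vi in G♭ major; ii in D♭ major

The scale of G♭ major is G♭ A♭ B♭ C♭ D♭ E♭ F; E♭ is degree 6, and the triad built there (E♭-G♭-B♭) is minor, so it is vi.
The scale of D♭ major is D♭ E♭ F G♭ A♭ B♭ C; E♭ is degree 2, and the triad built there (E♭-G♭-B♭) is minor, so it is ii.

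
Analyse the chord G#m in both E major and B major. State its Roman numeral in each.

The scale of E major is E F# G# A B C# D#; G# is degree 3, and the triad built there (G#-B-D#) is minor, so it is iii.
The scale of B major is B C# D# E F# G# A#; G# is degree 6, and the triad built there (G#-B-D#) is minor, so it is vi.

iii in E major; vi in B major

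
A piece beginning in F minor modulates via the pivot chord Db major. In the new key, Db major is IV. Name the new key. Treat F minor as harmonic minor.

Ab major

The numeral IV denotes a major triad on scale degree 4. With Db on degree 4, the tonic of the new key is Ab.
Degree 4 carries a major triad in major keys, so the destination is Ab major.
Check: the diatonic triads of Ab major are Ab (I), Bbm (ii), Cm (iii), Db (IV), Eb (V), Fm (vi), Gdim (vii°) — Db major is indeed IV.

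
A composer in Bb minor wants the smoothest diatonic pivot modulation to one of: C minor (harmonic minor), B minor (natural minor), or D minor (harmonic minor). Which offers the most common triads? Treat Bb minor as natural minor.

Triads of Bb minor (natural minor): Bbm (i), Cdim (ii°), Db (III), Ebm (iv), Fm (v), Gb (VI), Ab (VII).
C minor (harmonic minor) shares 2: Fm, Ab.
B minor (natural minor) shares 0: none.
D minor (harmonic minor) shares 0: none.
The most common triads (2) are shared with C minor.

C minor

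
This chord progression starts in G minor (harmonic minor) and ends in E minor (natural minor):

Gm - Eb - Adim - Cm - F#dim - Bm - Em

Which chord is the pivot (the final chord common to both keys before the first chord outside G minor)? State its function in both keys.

F#dim — vii° in G minor, ii° in E minor

Chords diatonic to G minor: Gm, Adim, Bbaug, Cm, D, Eb, F#dim.
Reading the progression, the first chord not in that set is Bm, so the modulation leaves G minor there.
The chord immediately before Bm is F#dim, which is diatonic to both keys: vii° in G minor and ii° in E minor.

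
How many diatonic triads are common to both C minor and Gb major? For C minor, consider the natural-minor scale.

0

Diatonic triads of C minor (natural minor): C minor (i), D diminished (ii°), Eb major (III), F minor (iv), G minor (v), Ab major (VI), Bb major (VII).
Diatonic triads of Gb major: Gb major (I), Ab minor (ii), Bb minor (iii), Cb major (IV), Db major (V), Eb minor (vi), F diminished (vii°).
No triad has the same root and quality in both keys.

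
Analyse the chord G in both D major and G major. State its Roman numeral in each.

The scale of D major is D E F# G A B C#; G is degree 4, and the triad built there (G-B-D) is major, so it is IV.
The scale of G major is G A B C D E F#; G is degree 1, and the triad built there (G-B-D) is major, so it is I.

IV in D major; I in G major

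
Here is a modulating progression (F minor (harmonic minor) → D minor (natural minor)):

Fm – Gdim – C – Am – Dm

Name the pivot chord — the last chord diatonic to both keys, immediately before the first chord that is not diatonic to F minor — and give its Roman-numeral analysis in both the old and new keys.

C — V in F minor, VII in D minor

Chords diatonic to F minor: Fm, Gdim, Abaug, Bbm, C, Db, Edim.
Reading the progression, the first chord not in that set is Am, so the modulation leaves F minor there.
The chord immediately before Am is C, which is diatonic to both keys: V in F minor and VII in D minor.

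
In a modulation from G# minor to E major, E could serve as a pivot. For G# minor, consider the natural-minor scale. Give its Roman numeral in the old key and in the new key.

VI in G# minor; I in E major

The scale of G# minor (natural minor) is G# A# B C# D# E F#; E is degree 6, and the triad built there (E-G#-B) is major, so it is VI.
The scale of E major is E F# G# A B C# D#; E is degree 1, and the triad built there (E-G#-B) is major, so it is I.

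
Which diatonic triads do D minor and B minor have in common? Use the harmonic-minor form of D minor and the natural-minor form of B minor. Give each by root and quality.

A, C#dim

Triads in D minor (harmonic minor): Dm (i), Edim (ii°), Faug (III+), Gm (iv), A (V), Bb (VI), C#dim (vii°).
Triads in B minor (natural minor): Bm (i), C#dim (ii°), D (III), Em (iv), F#m (v), G (VI), A (VII).
Shared triads with their functions: A (V in D minor, VII in B minor); C#dim (vii° in D minor, ii° in B minor).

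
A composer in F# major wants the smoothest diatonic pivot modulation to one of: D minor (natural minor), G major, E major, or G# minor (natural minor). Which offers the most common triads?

Triads of F# major: F# (I), G#m (ii), A#m (iii), B (IV), C# (V), D#m (vi), E#dim (vii°).
D minor (natural minor) shares 0: none.
G major shares 0: none.
E major shares 2: G#m, B.
G# minor (natural minor) shares 4: F#, G#m, B, D#m.
The most common triads (4) are shared with G# minor.

G# minor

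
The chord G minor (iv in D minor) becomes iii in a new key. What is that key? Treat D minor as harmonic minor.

Eb major

The numeral iii denotes a minor triad on scale degree 3. With G on degree 3, the tonic of the new key is Eb.
Degree 3 carries a minor triad in major keys, so the destination is Eb major.
Check: the diatonic triads of Eb major are Eb (I), Fm (ii), Gm (iii), Ab (IV), Bb (V), Cm (vi), Ddim (vii°) — G minor is indeed iii.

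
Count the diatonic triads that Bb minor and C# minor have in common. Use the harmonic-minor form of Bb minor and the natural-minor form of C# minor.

0

Diatonic triads of Bb minor (harmonic minor): Bbm (i), Cdim (ii°), Dbaug (III+), Ebm (iv), F (V), Gb (VI), Adim (vii°).
Diatonic triads of C# minor (natural minor): C#m (i), D#dim (ii°), E (III), F#m (iv), G#m (v), A (VI), B (VII).
No triad has the same root and quality in both keys.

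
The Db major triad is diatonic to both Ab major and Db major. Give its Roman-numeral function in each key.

The scale of Ab major is Ab Bb C Db Eb F G; Db is degree 4, and the triad built there (Db-F-Ab) is major, so it is IV.
The scale of Db major is Db Eb F Gb Ab Bb C; Db is degree 1, and the triad built there (Db-F-Ab) is major, so it is I.

IV in Ab major; I in Db major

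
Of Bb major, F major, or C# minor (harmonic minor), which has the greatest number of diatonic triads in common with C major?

F major

Triads of C major: C (I), Dm (ii), Em (iii), F (IV), G (V), Am (vi), Bdim (vii°).
Bb major shares 2: Dm, F.
F major shares 4: C, Dm, F, Am.
C# minor (harmonic minor) shares 0: none.
The most common triads (4) are shared with F major.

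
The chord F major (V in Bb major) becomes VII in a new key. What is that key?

The numeral VII denotes a major triad on scale degree 7. With F on degree 7, the tonic of the new key is G.
Degree 7 carries a major triad in natural-minor keys, so the destination is G minor.
Check: the diatonic triads of G minor (natural minor) are Gm (i), Adim (ii°), Bb (III), Cm (iv), Dm (v), Eb (VI), F (VII) — F major is indeed VII.

G minor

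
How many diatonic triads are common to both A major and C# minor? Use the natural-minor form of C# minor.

4

Diatonic triads of A major: A (I), Bm (ii), C#m (iii), D (IV), E (V), F#m (vi), G#dim (vii°).
Diatonic triads of C# minor (natural minor): C#m (i), D#dim (ii°), E (III), F#m (iv), G#m (v), A (VI), B (VII).
Matching root and quality in both lists: A, C#m, E, F#m.
That gives 4 common triads.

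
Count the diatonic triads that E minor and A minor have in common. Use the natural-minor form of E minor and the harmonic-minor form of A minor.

1

Diatonic triads of E minor (natural minor): Em (i), F♯dim (ii°), G (III), Am (iv), Bm (v), C (VI), D (VII).
Diatonic triads of A minor (harmonic minor): Am (i), Bdim (ii°), Caug (III+), Dm (iv), E (V), F (VI), G♯dim (vii°).
Matching root and quality in both lists: Am.
That gives 1 common triad.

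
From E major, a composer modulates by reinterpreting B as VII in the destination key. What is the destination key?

C# minor

The numeral VII denotes a major triad on scale degree 7. With B on degree 7, the tonic of the new key is C#.
Degree 7 carries a major triad in natural-minor keys, so the destination is C# minor.
Check: the diatonic triads of C# minor (natural minor) are C#m (i), D#dim (ii°), E (III), F#m (iv), G#m (v), A (VI), B (VII) — B is indeed VII.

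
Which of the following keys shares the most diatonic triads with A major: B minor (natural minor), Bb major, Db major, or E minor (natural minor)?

Triads of A major: A (I), Bm (ii), C#m (iii), D (IV), E (V), F#m (vi), G#dim (vii°).
B minor (natural minor) shares 4: A, Bm, D, F#m.
Bb major shares 0: none.
Db major shares 0: none.
E minor (natural minor) shares 2: Bm, D.
The most common triads (4) are shared with B minor.

B minor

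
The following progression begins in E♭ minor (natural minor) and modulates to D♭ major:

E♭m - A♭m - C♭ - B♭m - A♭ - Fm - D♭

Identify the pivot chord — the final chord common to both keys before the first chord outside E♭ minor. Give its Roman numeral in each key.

Chords diatonic to E♭ minor: E♭m, Fdim, G♭, A♭m, B♭m, C♭, D♭.
Reading the progression, the first chord not in that set is A♭, so the modulation leaves E♭ minor there.
The chord immediately before A♭ is B♭m, which is diatonic to both keys: v in E♭ minor and vi in D♭ major.

B♭m — v in E♭ minor, vi in D♭ major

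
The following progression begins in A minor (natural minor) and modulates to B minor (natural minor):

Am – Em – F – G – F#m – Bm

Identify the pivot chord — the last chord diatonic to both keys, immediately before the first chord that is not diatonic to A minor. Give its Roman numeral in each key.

G — VII in A minor, VI in B minor

Chords diatonic to A minor: Am, Bdim, C, Dm, Em, F, G.
Reading the progression, the first chord not in that set is F#m, so the modulation leaves A minor there.
The chord immediately before F#m is G, which is diatonic to both keys: VII in A minor and VI in B minor.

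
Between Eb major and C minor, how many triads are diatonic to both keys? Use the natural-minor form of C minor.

Diatonic triads of Eb major: Eb (I), Fm (ii), Gm (iii), Ab (IV), Bb (V), Cm (vi), Ddim (vii°).
Diatonic triads of C minor (natural minor): Cm (i), Ddim (ii°), Eb (III), Fm (iv), Gm (v), Ab (VI), Bb (VII).
Matching root and quality in both lists: Eb, Fm, Gm, Ab, Bb, Cm, Ddim.
That gives 7 common triads.

7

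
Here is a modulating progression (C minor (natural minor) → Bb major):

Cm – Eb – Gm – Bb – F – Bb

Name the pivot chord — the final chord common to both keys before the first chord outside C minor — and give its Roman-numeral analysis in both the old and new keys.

Bb — VII in C minor, I in Bb major

Chords diatonic to C minor: Cm, Ddim, Eb, Fm, Gm, Ab, Bb.
Reading the progression, the first chord not in that set is F, so the modulation leaves C minor there.
The chord immediately before F is Bb, which is diatonic to both keys: VII in C minor and I in Bb major.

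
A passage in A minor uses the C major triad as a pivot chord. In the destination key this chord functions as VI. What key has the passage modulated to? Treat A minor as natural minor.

E minor

The numeral VI denotes a major triad on scale degree 6. With C on degree 6, the tonic of the new key is E.
Degree 6 carries a major triad in minor keys, so the destination is E minor.
Check: the diatonic triads of E minor (natural minor) are Em (i), F#dim (ii°), G (III), Am (iv), Bm (v), C (VI), D (VII) — C major is indeed VI.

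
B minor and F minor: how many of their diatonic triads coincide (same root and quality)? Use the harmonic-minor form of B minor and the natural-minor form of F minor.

Diatonic triads of B minor (harmonic minor): Bm (i), C#dim (ii°), Daug (III+), Em (iv), F# (V), G (VI), A#dim (vii°).
Diatonic triads of F minor (natural minor): Fm (i), Gdim (ii°), Ab (III), Bbm (iv), Cm (v), Db (VI), Eb (VII).
No triad has the same root and quality in both keys.

0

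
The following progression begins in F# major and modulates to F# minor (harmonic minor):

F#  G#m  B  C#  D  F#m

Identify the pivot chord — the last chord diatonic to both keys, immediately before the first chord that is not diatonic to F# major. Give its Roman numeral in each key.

Chords diatonic to F# major: F#, G#m, A#m, B, C#, D#m, E#dim.
Reading the progression, the first chord not in that set is D, so the modulation leaves F# major there.
The chord immediately before D is C#, which is diatonic to both keys: V in F# major and V in F# minor.

C# — V in F# major, V in F# minor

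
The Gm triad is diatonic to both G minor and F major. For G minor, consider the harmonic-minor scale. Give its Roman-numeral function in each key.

The scale of G minor (harmonic minor) is G A Bb C D Eb F#; G is degree 1, and the triad built there (G-Bb-D) is minor, so it is i.
The scale of F major is F G A Bb C D E; G is degree 2, and the triad built there (G-Bb-D) is minor, so it is ii.

i in G minor; ii in F major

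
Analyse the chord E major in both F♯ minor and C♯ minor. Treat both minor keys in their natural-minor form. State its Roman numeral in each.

VII in F♯ minor; III in C♯ minor

The scale of F♯ minor (natural minor) is F♯ G♯ A B C♯ D E; E is degree 7, and the triad built there (E-G♯-B) is major, so it is VII.
The scale of C♯ minor (natural minor) is C♯ D♯ E F♯ G♯ A B; E is degree 3, and the triad built there (E-G♯-B) is major, so it is III.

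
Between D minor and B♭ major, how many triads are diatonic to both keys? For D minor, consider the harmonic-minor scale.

Diatonic triads of D minor (harmonic minor): Dm (i), Edim (ii°), Faug (III+), Gm (iv), A (V), B♭ (VI), C♯dim (vii°).
Diatonic triads of B♭ major: B♭ (I), Cm (ii), Dm (iii), E♭ (IV), F (V), Gm (vi), Adim (vii°).
Matching root and quality in both lists: Dm, Gm, B♭.
That gives 3 common triads.

3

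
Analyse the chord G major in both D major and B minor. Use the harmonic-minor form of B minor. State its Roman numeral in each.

The scale of D major is D E F# G A B C#; G is degree 4, and the triad built there (G-B-D) is major, so it is IV.
The scale of B minor (harmonic minor) is B C# D E F# G A#; G is degree 6, and the triad built there (G-B-D) is major, so it is VI.

IV in D major; VI in B minor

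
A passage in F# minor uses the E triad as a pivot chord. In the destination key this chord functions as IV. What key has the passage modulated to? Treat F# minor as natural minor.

The numeral IV denotes a major triad on scale degree 4. With E on degree 4, the tonic of the new key is B.
Degree 4 carries a major triad in major keys, so the destination is B major.
Check: the diatonic triads of B major are B (I), C#m (ii), D#m (iii), E (IV), F# (V), G#m (vi), A#dim (vii°) — E is indeed IV.

B major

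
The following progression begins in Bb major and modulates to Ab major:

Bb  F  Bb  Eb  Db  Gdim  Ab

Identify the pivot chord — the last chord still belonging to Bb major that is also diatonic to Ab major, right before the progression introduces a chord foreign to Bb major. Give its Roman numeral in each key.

Chords diatonic to Bb major: Bb, Cm, Dm, Eb, F, Gm, Adim.
Reading the progression, the first chord not in that set is Db, so the modulation leaves Bb major there.
The chord immediately before Db is Eb, which is diatonic to both keys: IV in Bb major and V in Ab major.

Eb — IV in Bb major, V in Ab major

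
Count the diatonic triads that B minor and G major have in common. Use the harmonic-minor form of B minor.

3

Diatonic triads of B minor (harmonic minor): Bm (i), C#dim (ii°), Daug (III+), Em (iv), F# (V), G (VI), A#dim (vii°).
Diatonic triads of G major: G (I), Am (ii), Bm (iii), C (IV), D (V), Em (vi), F#dim (vii°).
Matching root and quality in both lists: Bm, Em, G.
That gives 3 common triads.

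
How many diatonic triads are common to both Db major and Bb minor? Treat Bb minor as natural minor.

7

Diatonic triads of Db major: Db (I), Ebm (ii), Fm (iii), Gb (IV), Ab (V), Bbm (vi), Cdim (vii°).
Diatonic triads of Bb minor (natural minor): Bbm (i), Cdim (ii°), Db (III), Ebm (iv), Fm (v), Gb (VI), Ab (VII).
Matching root and quality in both lists: Db, Ebm, Fm, Gb, Ab, Bbm, Cdim.
That gives 7 common triads.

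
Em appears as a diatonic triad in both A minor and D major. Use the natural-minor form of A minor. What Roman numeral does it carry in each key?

The scale of A minor (natural minor) is A B C D E F G; E is degree 5, and the triad built there (E-G-B) is minor, so it is v.
The scale of D major is D E F# G A B C#; E is degree 2, and the triad built there (E-G-B) is minor, so it is ii.

v in A minor; ii in D major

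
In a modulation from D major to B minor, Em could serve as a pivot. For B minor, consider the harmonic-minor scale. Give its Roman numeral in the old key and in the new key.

The scale of D major is D E F# G A B C#; E is degree 2, and the triad built there (E-G-B) is minor, so it is ii.
The scale of B minor (harmonic minor) is B C# D E F# G A#; E is degree 4, and the triad built there (E-G-B) is minor, so it is iv.

ii in D major; iv in B minor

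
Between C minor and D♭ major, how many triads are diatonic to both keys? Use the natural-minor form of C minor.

2

Diatonic triads of C minor (natural minor): Cm (i), Ddim (ii°), E♭ (III), Fm (iv), Gm (v), A♭ (VI), B♭ (VII).
Diatonic triads of D♭ major: D♭ (I), E♭m (ii), Fm (iii), G♭ (IV), A♭ (V), B♭m (vi), Cdim (vii°).
Matching root and quality in both lists: Fm, A♭.
That gives 2 common triads.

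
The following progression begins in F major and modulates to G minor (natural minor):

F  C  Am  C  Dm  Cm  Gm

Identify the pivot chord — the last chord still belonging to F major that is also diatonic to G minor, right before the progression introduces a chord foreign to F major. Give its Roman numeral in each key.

Chords diatonic to F major: F, Gm, Am, B♭, C, Dm, Edim.
Reading the progression, the first chord not in that set is Cm, so the modulation leaves F major there.
The chord immediately before Cm is Dm, which is diatonic to both keys: vi in F major and v in G minor.

Dm — vi in F major, v in G minor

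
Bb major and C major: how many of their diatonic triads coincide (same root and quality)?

Diatonic triads of Bb major: Bb (I), Cm (ii), Dm (iii), Eb (IV), F (V), Gm (vi), Adim (vii°).
Diatonic triads of C major: C (I), Dm (ii), Em (iii), F (IV), G (V), Am (vi), Bdim (vii°).
Matching root and quality in both lists: Dm, F.
That gives 2 common triads.

2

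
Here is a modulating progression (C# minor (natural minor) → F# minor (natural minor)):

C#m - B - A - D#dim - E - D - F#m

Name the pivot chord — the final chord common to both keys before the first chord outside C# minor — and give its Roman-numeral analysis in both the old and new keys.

Chords diatonic to C# minor: C#m, D#dim, E, F#m, G#m, A, B.
Reading the progression, the first chord not in that set is D, so the modulation leaves C# minor there.
The chord immediately before D is E, which is diatonic to both keys: III in C# minor and VII in F# minor.

E — III in C# minor, VII in F# minor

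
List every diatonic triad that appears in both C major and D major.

Triads in C major: C major (I), D minor (ii), E minor (iii), F major (IV), G major (V), A minor (vi), B diminished (vii°).
Triads in D major: D major (I), E minor (ii), F# minor (iii), G major (IV), A major (V), B minor (vi), C# diminished (vii°).
Shared triads with their functions: E minor (iii in C major, ii in D major); G major (V in C major, IV in D major).

Em, G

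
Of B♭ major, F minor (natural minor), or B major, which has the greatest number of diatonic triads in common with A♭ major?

F minor

Triads of A♭ major: A♭ (I), B♭m (ii), Cm (iii), D♭ (IV), E♭ (V), Fm (vi), Gdim (vii°).
B♭ major shares 2: Cm, E♭.
F minor (natural minor) shares 7: A♭, B♭m, Cm, D♭, E♭, Fm, Gdim.
B major shares 0: none.
The most common triads (7) are shared with F minor.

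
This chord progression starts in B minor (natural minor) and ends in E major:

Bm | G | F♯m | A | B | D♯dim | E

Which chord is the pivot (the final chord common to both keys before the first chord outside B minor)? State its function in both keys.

A — VII in B minor, IV in E major

Chords diatonic to B minor: Bm, C♯dim, D, Em, F♯m, G, A.
Reading the progression, the first chord not in that set is B, so the modulation leaves B minor there.
The chord immediately before B is A, which is diatonic to both keys: VII in B minor and IV in E major.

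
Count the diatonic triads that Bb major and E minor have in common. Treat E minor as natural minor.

0

Diatonic triads of Bb major: Bb major (I), C minor (ii), D minor (iii), Eb major (IV), F major (V), G minor (vi), A diminished (vii°).
Diatonic triads of E minor (natural minor): E minor (i), F# diminished (ii°), G major (III), A minor (iv), B minor (v), C major (VI), D major (VII).
No triad has the same root and quality in both keys.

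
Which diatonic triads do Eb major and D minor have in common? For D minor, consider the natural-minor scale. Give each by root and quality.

Triads in Eb major: Eb (I), Fm (ii), Gm (iii), Ab (IV), Bb (V), Cm (vi), Ddim (vii°).
Triads in D minor (natural minor): Dm (i), Edim (ii°), F (III), Gm (iv), Am (v), Bb (VI), C (VII).
Shared triads with their functions: Gm (iii in Eb major, iv in D minor); Bb (V in Eb major, VI in D minor).

Gm, Bb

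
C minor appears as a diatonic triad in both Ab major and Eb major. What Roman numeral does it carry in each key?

iii in Ab major; vi in Eb major

The scale of Ab major is Ab Bb C Db Eb F G; C is degree 3, and the triad built there (C-Eb-G) is minor, so it is iii.
The scale of Eb major is Eb F G Ab Bb C D; C is degree 6, and the triad built there (C-Eb-G) is minor, so it is vi.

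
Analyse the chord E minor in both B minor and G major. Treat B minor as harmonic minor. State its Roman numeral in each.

The scale of B minor (harmonic minor) is B C♯ D E F♯ G A♯; E is degree 4, and the triad built there (E-G-B) is minor, so it is iv.
The scale of G major is G A B C D E F♯; E is degree 6, and the triad built there (E-G-B) is minor, so it is vi.

iv in B minor; vi in G major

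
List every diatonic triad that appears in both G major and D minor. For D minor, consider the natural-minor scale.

Triads in G major: G (I), Am (ii), Bm (iii), C (IV), D (V), Em (vi), F#dim (vii°).
Triads in D minor (natural minor): Dm (i), Edim (ii°), F (III), Gm (iv), Am (v), Bb (VI), C (VII).
Shared triads with their functions: Am (ii in G major, v in D minor); C (IV in G major, VII in D minor).

Am, C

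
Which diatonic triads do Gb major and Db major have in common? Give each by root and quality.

Triads in Gb major: Gb (I), Abm (ii), Bbm (iii), Cb (IV), Db (V), Ebm (vi), Fdim (vii°).
Triads in Db major: Db (I), Ebm (ii), Fm (iii), Gb (IV), Ab (V), Bbm (vi), Cdim (vii°).
Shared triads with their functions: Gb (I in Gb major, IV in Db major); Bbm (iii in Gb major, vi in Db major); Db (V in Gb major, I in Db major); Ebm (vi in Gb major, ii in Db major).

Gb, Bbm, Db, Ebm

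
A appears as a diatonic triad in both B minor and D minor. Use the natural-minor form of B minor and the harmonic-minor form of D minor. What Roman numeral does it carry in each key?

VII in B minor; V in D minor

The scale of B minor (natural minor) is B C# D E F# G A; A is degree 7, and the triad built there (A-C#-E) is major, so it is VII.
The scale of D minor (harmonic minor) is D E F G A Bb C#; A is degree 5, and the triad built there (A-C#-E) is major, so it is V.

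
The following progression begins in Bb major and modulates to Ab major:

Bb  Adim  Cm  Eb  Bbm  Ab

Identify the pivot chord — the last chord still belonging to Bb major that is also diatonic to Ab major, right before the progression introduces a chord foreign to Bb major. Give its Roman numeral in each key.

Eb — IV in Bb major, V in Ab major

Chords diatonic to Bb major: Bb, Cm, Dm, Eb, F, Gm, Adim.
Reading the progression, the first chord not in that set is Bbm, so the modulation leaves Bb major there.
The chord immediately before Bbm is Eb, which is diatonic to both keys: IV in Bb major and V in Ab major.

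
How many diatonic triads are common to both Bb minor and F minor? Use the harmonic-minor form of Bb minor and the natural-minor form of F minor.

1

Diatonic triads of Bb minor (harmonic minor): Bbm (i), Cdim (ii°), Dbaug (III+), Ebm (iv), F (V), Gb (VI), Adim (vii°).
Diatonic triads of F minor (natural minor): Fm (i), Gdim (ii°), Ab (III), Bbm (iv), Cm (v), Db (VI), Eb (VII).
Matching root and quality in both lists: Bbm.
That gives 1 common triad.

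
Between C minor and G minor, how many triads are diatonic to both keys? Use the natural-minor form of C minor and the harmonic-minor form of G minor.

Diatonic triads of C minor (natural minor): C minor (i), D diminished (ii°), Eb major (III), F minor (iv), G minor (v), Ab major (VI), Bb major (VII).
Diatonic triads of G minor (harmonic minor): G minor (i), A diminished (ii°), Bb augmented (III+), C minor (iv), D major (V), Eb major (VI), F# diminished (vii°).
Matching root and quality in both lists: C minor, Eb major, G minor.
That gives 3 common triads.

3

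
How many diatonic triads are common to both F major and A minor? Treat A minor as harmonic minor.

3

Diatonic triads of F major: F major (I), G minor (ii), A minor (iii), Bb major (IV), C major (V), D minor (vi), E diminished (vii°).
Diatonic triads of A minor (harmonic minor): A minor (i), B diminished (ii°), C augmented (III+), D minor (iv), E major (V), F major (VI), G# diminished (vii°).
Matching root and quality in both lists: F major, A minor, D minor.
That gives 3 common triads.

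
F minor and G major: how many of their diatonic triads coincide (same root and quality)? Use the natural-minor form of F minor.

Diatonic triads of F minor (natural minor): Fm (i), Gdim (ii°), A♭ (III), B♭m (iv), Cm (v), D♭ (VI), E♭ (VII).
Diatonic triads of G major: G (I), Am (ii), Bm (iii), C (IV), D (V), Em (vi), F♯dim (vii°).
No triad has the same root and quality in both keys.

0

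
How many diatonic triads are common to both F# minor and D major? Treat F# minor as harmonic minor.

Diatonic triads of F# minor (harmonic minor): F#m (i), G#dim (ii°), Aaug (III+), Bm (iv), C# (V), D (VI), E#dim (vii°).
Diatonic triads of D major: D (I), Em (ii), F#m (iii), G (IV), A (V), Bm (vi), C#dim (vii°).
Matching root and quality in both lists: F#m, Bm, D.
That gives 3 common triads.

3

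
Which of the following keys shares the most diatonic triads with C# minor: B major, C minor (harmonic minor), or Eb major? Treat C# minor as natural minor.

B major

Triads of C# minor (natural minor): C# minor (i), D# diminished (ii°), E major (III), F# minor (iv), G# minor (v), A major (VI), B major (VII).
B major shares 4: C#m, E, G#m, B.
C minor (harmonic minor) shares 0: none.
Eb major shares 0: none.
The most common triads (4) are shared with B major.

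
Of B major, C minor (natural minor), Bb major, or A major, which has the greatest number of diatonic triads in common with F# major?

Triads of F# major: F# major (I), G# minor (ii), A# minor (iii), B major (IV), C# major (V), D# minor (vi), E# diminished (vii°).
B major shares 4: F#, G#m, B, D#m.
C minor (natural minor) shares 0: none.
Bb major shares 0: none.
A major shares 0: none.
The most common triads (4) are shared with B major.

B major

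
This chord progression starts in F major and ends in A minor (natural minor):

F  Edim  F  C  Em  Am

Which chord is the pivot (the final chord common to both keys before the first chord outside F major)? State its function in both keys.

Chords diatonic to F major: F, Gm, Am, Bb, C, Dm, Edim.
Reading the progression, the first chord not in that set is Em, so the modulation leaves F major there.
The chord immediately before Em is C, which is diatonic to both keys: V in F major and III in A minor.

C — V in F major, III in A minor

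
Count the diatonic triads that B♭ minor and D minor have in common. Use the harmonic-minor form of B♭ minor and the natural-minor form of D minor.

1

Diatonic triads of B♭ minor (harmonic minor): B♭m (i), Cdim (ii°), D♭aug (III+), E♭m (iv), F (V), G♭ (VI), Adim (vii°).
Diatonic triads of D minor (natural minor): Dm (i), Edim (ii°), F (III), Gm (iv), Am (v), B♭ (VI), C (VII).
Matching root and quality in both lists: F.
That gives 1 common triad.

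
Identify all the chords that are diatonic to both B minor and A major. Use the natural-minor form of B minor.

Bm, D, F♯m, A

Triads in B minor (natural minor): Bm (i), C♯dim (ii°), D (III), Em (iv), F♯m (v), G (VI), A (VII).
Triads in A major: A (I), Bm (ii), C♯m (iii), D (IV), E (V), F♯m (vi), G♯dim (vii°).
Shared triads with their functions: Bm (i in B minor, ii in A major); D (III in B minor, IV in A major); F♯m (v in B minor, vi in A major); A (VII in B minor, I in A major).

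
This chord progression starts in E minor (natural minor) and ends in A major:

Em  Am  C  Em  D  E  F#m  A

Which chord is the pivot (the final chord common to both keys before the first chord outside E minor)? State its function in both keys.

D — VII in E minor, IV in A major

Chords diatonic to E minor: Em, F#dim, G, Am, Bm, C, D.
Reading the progression, the first chord not in that set is E, so the modulation leaves E minor there.
The chord immediately before E is D, which is diatonic to both keys: VII in E minor and IV in A major.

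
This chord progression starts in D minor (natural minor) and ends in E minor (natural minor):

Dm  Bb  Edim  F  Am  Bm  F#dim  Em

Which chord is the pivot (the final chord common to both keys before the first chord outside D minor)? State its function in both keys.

Chords diatonic to D minor: Dm, Edim, F, Gm, Am, Bb, C.
Reading the progression, the first chord not in that set is Bm, so the modulation leaves D minor there.
The chord immediately before Bm is Am, which is diatonic to both keys: v in D minor and iv in E minor.

Am — v in D minor, iv in E minor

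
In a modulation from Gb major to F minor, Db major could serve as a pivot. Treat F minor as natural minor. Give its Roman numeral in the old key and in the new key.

The scale of Gb major is Gb Ab Bb Cb Db Eb F; Db is degree 5, and the triad built there (Db-F-Ab) is major, so it is V.
The scale of F minor (natural minor) is F G Ab Bb C Db Eb; Db is degree 6, and the triad built there (Db-F-Ab) is major, so it is VI.

V in Gb major; VI in F minor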